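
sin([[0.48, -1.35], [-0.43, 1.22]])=[[0.28,-0.79], [-0.25,0.71]]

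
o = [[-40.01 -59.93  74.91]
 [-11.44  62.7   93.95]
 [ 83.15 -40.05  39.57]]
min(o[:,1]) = -59.93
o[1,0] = -11.44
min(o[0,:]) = -59.93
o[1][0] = -11.44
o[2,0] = 83.15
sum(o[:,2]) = 208.43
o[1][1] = 62.7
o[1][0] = -11.44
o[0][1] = -59.93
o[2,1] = -40.05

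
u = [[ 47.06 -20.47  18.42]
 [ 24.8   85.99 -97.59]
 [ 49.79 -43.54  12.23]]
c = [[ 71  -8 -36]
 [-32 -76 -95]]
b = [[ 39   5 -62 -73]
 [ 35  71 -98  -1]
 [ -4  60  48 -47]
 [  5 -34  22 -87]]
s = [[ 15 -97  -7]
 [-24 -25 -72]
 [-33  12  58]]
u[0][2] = 18.42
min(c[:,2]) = -95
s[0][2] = -7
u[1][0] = 24.8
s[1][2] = -72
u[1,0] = 24.8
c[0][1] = -8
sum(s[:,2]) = -21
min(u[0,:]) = -20.47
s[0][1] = -97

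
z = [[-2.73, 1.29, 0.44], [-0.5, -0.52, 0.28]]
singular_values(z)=[3.06, 0.72]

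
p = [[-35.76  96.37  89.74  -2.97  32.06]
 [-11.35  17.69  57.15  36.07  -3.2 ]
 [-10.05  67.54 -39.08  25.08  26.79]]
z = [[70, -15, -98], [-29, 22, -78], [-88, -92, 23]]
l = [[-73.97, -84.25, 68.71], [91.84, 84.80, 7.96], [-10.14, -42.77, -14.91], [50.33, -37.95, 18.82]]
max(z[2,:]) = 23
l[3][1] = -37.95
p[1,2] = 57.15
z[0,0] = 70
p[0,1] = 96.37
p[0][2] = 89.74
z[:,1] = [-15, 22, -92]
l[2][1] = -42.77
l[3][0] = 50.33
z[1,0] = -29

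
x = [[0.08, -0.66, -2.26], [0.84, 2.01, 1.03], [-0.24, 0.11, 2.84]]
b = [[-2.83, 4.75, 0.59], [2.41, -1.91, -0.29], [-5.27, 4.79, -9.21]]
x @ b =[[10.09, -9.18, 21.05],[-2.96, 5.08, -9.57],[-14.02, 12.25, -26.33]]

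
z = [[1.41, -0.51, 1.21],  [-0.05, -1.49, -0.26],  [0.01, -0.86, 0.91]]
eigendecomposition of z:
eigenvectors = [[0.03, 1.00, -0.93], [0.94, -0.02, -0.02], [0.33, 0.05, 0.36]]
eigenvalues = [-1.58, 1.48, 0.93]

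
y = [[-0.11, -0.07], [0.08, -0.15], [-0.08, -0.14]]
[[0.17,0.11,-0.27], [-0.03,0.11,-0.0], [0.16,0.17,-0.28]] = y@[[-1.25, -0.44, 1.82], [-0.46, -0.95, 0.99]]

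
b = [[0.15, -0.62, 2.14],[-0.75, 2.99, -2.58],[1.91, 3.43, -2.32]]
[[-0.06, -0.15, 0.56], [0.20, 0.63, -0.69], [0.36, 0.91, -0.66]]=b@[[0.05, 0.07, -0.01], [0.07, 0.22, -0.01], [-0.01, -0.01, 0.26]]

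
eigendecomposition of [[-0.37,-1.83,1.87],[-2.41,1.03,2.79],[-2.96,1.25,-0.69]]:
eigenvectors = [[-0.21+0.00j,0.62+0.00j,0.62-0.00j], [0.87+0.00j,(0.54-0.14j),(0.54+0.14j)], [(0.45+0j),(0.14+0.52j),0.14-0.52j]]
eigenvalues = [(3.09+0j), (-1.56+2j), (-1.56-2j)]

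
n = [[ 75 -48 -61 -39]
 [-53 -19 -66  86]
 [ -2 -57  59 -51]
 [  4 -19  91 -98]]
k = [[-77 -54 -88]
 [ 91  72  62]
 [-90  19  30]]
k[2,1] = 19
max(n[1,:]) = 86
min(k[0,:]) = -88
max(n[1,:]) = 86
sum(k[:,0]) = -76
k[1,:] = [91, 72, 62]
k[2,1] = 19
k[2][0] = -90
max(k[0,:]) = -54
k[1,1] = 72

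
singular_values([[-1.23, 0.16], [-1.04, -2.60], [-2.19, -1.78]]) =[3.9, 1.46]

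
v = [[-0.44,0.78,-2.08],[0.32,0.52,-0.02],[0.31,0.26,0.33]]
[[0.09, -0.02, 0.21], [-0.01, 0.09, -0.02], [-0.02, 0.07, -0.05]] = v @[[-0.07,0.13,0.02], [0.02,0.10,-0.06], [-0.02,0.02,-0.13]]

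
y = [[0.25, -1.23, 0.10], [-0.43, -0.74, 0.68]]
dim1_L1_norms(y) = [1.58, 1.85]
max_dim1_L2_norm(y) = 1.26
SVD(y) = [[-0.78, -0.62], [-0.62, 0.78]] @ diag([1.5107856900618766, 0.7055682806817911]) @ [[0.05, 0.94, -0.33], [-0.70, 0.27, 0.66]]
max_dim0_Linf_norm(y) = 1.23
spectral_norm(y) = 1.51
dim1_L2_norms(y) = [1.26, 1.09]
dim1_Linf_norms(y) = [1.23, 0.74]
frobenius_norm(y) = 1.67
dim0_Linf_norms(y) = [0.43, 1.23, 0.68]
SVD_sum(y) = [[-0.06, -1.11, 0.39], [-0.05, -0.89, 0.31]] + [[0.31, -0.12, -0.29],[-0.38, 0.15, 0.37]]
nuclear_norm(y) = 2.22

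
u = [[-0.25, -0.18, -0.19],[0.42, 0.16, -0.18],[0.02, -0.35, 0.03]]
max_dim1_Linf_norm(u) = 0.42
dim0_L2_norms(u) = [0.49, 0.42, 0.26]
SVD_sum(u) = [[-0.23, -0.17, 0.03], [0.36, 0.27, -0.04], [-0.16, -0.12, 0.02]] + [[0.03, -0.05, -0.02], [0.09, -0.12, -0.05], [0.15, -0.21, -0.09]] + [[-0.06,0.04,-0.20], [-0.02,0.02,-0.09], [0.03,-0.02,0.1]]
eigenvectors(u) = [[-0.02+0.00j, 0.64+0.00j, 0.64-0.00j], [(-0.69+0j), (-0.29-0.47j), (-0.29+0.47j)], [0.72+0.00j, (0.14-0.52j), (0.14+0.52j)]]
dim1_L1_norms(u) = [0.62, 0.76, 0.4]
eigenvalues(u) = [(0.36+0j), (-0.21+0.29j), (-0.21-0.29j)]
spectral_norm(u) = 0.57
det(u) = 0.05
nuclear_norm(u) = 1.14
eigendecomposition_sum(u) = [[-0j, 0.01-0.00j, -0.01+0.00j], [(0.12-0j), 0.18-0.00j, (-0.17+0j)], [(-0.13+0j), -0.19+0.00j, 0.18-0.00j]] + [[(-0.13+0.13j), (-0.09-0.07j), -0.09-0.06j],[(0.15+0.04j), -0.01+0.10j, (-0.01+0.1j)],[0.07+0.13j, (-0.08+0.06j), -0.07+0.06j]] + [[-0.13-0.13j, -0.09+0.07j, (-0.09+0.06j)], [0.15-0.04j, (-0.01-0.1j), -0.01-0.10j], [0.07-0.13j, -0.08-0.06j, (-0.07-0.06j)]]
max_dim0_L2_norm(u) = 0.49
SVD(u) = [[-0.51, 0.19, 0.84], [0.79, 0.5, 0.36], [-0.35, 0.85, -0.41]] @ diag([0.5671101865272712, 0.32371048341870207, 0.25059441187271914]) @ [[0.80, 0.60, -0.10],[0.55, -0.78, -0.31],[-0.26, 0.19, -0.95]]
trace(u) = -0.06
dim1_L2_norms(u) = [0.36, 0.48, 0.35]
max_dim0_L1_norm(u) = 0.69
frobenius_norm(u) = 0.70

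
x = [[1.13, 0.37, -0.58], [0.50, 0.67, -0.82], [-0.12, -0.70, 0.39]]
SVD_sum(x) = [[0.78, 0.64, -0.72], [0.71, 0.59, -0.67], [-0.42, -0.34, 0.39]] + [[0.34, -0.3, 0.1],[-0.18, 0.16, -0.05],[0.33, -0.29, 0.1]] + [[0.01, 0.03, 0.04], [-0.03, -0.07, -0.1], [-0.03, -0.07, -0.1]]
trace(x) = 2.19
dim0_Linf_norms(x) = [1.13, 0.7, 0.82]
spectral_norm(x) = 1.81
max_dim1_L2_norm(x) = 1.32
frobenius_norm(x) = 1.94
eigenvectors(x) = [[-0.70,-0.82,0.16], [-0.61,0.31,0.62], [0.37,-0.49,0.76]]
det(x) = -0.23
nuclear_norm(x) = 2.68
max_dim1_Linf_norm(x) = 1.13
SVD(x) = [[-0.68, 0.67, -0.28], [-0.63, -0.35, 0.69], [0.37, 0.65, 0.67]] @ diag([1.8077635917711588, 0.6892808366353032, 0.18676917442120247]) @ [[-0.63, -0.52, 0.58], [0.73, -0.64, 0.22], [-0.26, -0.57, -0.78]]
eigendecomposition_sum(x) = [[0.73, 0.73, -0.75], [0.63, 0.63, -0.64], [-0.39, -0.39, 0.40]] + [[0.39, -0.34, 0.19], [-0.15, 0.13, -0.08], [0.24, -0.20, 0.12]] + [[0.01, -0.02, -0.03], [0.02, -0.09, -0.10], [0.03, -0.11, -0.12]]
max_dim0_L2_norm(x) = 1.24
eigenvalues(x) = [1.76, 0.64, -0.21]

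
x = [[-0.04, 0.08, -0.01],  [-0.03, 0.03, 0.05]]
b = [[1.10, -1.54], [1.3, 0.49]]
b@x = [[0.0, 0.04, -0.09],  [-0.07, 0.12, 0.01]]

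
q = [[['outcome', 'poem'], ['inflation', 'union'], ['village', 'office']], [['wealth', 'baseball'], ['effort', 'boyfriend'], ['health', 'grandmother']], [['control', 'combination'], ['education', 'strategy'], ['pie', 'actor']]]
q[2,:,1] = ['combination', 'strategy', 'actor']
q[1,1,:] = ['effort', 'boyfriend']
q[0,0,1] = 'poem'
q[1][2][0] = 'health'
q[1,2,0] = 'health'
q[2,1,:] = ['education', 'strategy']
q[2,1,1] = 'strategy'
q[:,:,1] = [['poem', 'union', 'office'], ['baseball', 'boyfriend', 'grandmother'], ['combination', 'strategy', 'actor']]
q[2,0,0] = 'control'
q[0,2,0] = 'village'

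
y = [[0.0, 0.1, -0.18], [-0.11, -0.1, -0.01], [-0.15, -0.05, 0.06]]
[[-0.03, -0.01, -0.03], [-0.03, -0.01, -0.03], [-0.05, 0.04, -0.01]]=y @ [[0.43, -0.3, 0.07], [-0.15, 0.4, 0.24], [0.06, 0.27, 0.28]]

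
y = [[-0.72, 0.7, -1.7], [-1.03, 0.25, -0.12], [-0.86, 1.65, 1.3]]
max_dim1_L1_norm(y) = 3.81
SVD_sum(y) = [[0.11, -0.17, -0.15],  [-0.23, 0.36, 0.32],  [-0.96, 1.53, 1.37]] + [[-0.98, 0.73, -1.51], [-0.36, 0.27, -0.55], [-0.02, 0.02, -0.04]] + [[0.16,0.13,-0.04],[-0.45,-0.38,0.11],[0.12,0.10,-0.03]]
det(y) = 3.16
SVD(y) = [[-0.11,-0.94,0.33], [0.23,-0.34,-0.91], [0.97,-0.02,0.25]] @ diag([2.338534802069935, 2.072526444066137, 0.6512980256029507]) @ [[-0.42,  0.68,  0.6],  [0.51,  -0.38,  0.78],  [0.75,  0.63,  -0.18]]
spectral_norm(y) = 2.34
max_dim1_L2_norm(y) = 2.27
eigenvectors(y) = [[(0.46+0j), (0.75+0j), 0.75-0.00j], [(-0.2+0j), 0.40+0.42j, (0.4-0.42j)], [-0.86+0.00j, (0.14-0.28j), (0.14+0.28j)]]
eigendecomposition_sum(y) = [[0.43+0.00j, -0.54+0.00j, -0.80+0.00j], [-0.18+0.00j, 0.23+0.00j, 0.34+0.00j], [(-0.8+0j), 0.99+0.00j, 1.48+0.00j]] + [[-0.58+0.21j, 0.62+0.58j, -0.45-0.02j], [(-0.42-0.21j), (0.01+0.65j), -0.23-0.26j], [-0.03+0.25j, (0.33-0.12j), -0.09+0.16j]] + [[-0.58-0.21j, 0.62-0.58j, (-0.45+0.02j)], [-0.42+0.21j, (0.01-0.65j), -0.23+0.26j], [(-0.03-0.25j), (0.33+0.12j), (-0.09-0.16j)]]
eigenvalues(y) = [(2.14+0j), (-0.66+1.02j), (-0.66-1.02j)]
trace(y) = 0.83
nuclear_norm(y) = 5.06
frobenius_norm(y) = 3.19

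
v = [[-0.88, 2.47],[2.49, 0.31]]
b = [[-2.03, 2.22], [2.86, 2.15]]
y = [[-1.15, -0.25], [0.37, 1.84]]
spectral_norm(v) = 2.84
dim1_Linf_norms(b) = [2.22, 2.86]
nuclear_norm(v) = 5.10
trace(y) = 0.69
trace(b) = 0.12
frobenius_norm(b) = 4.67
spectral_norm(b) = 3.61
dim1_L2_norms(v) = [2.62, 2.51]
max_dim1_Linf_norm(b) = 2.86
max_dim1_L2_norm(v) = 2.62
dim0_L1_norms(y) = [1.52, 2.09]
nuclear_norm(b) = 6.58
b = y + v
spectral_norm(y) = 1.96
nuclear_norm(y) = 2.99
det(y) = -2.02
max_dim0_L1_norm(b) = 4.89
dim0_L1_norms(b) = [4.89, 4.37]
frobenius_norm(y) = 2.22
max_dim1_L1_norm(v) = 3.35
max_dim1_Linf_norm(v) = 2.49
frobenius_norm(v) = 3.63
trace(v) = -0.57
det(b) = -10.71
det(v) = -6.42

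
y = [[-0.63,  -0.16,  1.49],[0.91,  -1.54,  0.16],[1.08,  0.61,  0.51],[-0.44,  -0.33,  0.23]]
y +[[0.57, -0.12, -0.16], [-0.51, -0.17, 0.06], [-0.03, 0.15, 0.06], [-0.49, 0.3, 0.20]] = [[-0.06, -0.28, 1.33], [0.4, -1.71, 0.22], [1.05, 0.76, 0.57], [-0.93, -0.03, 0.43]]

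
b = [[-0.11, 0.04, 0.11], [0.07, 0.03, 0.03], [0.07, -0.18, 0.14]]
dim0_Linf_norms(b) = [0.11, 0.18, 0.14]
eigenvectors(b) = [[0.89+0.00j, (-0.37+0.19j), -0.37-0.19j], [(-0.26+0j), (-0.26+0.39j), -0.26-0.39j], [-0.36+0.00j, (-0.78+0j), -0.78-0.00j]]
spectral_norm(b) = 0.24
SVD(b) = [[0.01, 0.99, 0.16],[0.07, -0.16, 0.98],[1.00, 0.0, -0.07]] @ diag([0.23910978979962133, 0.16223912490762699, 0.07684383365754399]) @ [[0.31, -0.74, 0.6], [-0.74, 0.21, 0.64], [0.6, 0.64, 0.48]]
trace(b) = 0.06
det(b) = -0.00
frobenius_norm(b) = 0.30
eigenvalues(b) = [(-0.17+0j), (0.11+0.07j), (0.11-0.07j)]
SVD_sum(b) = [[0.0, -0.0, 0.00], [0.01, -0.01, 0.01], [0.07, -0.18, 0.14]] + [[-0.12, 0.03, 0.10], [0.02, -0.01, -0.02], [-0.0, 0.00, 0.00]] + [[0.01, 0.01, 0.01],[0.05, 0.05, 0.04],[-0.0, -0.00, -0.00]]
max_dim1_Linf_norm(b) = 0.18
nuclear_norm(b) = 0.48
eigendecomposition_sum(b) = [[-0.13+0.00j, 0.06-0.00j, 0.04-0.00j], [(0.04-0j), (-0.02+0j), (-0.01+0j)], [(0.05-0j), (-0.03+0j), (-0.02+0j)]] + [[0.01+0.01j, (-0.01+0.07j), (0.03-0.02j)], [0.02+0.00j, 0.02+0.07j, (0.02-0.04j)], [0.01+0.03j, -0.08+0.10j, (0.08-0.01j)]] + [[(0.01-0.01j), (-0.01-0.07j), 0.03+0.02j], [0.02-0.00j, 0.02-0.07j, (0.02+0.04j)], [(0.01-0.03j), -0.08-0.10j, (0.08+0.01j)]]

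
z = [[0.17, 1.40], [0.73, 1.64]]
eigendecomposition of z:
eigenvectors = [[-0.94, -0.58], [0.35, -0.82]]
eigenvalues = [-0.34, 2.15]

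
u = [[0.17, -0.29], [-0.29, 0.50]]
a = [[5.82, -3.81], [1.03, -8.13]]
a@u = [[2.09, -3.59], [2.53, -4.36]]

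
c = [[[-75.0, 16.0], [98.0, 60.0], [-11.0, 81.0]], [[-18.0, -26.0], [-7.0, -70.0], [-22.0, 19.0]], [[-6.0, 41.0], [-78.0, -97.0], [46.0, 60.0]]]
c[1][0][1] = -26.0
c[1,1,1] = -70.0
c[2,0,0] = -6.0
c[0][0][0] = -75.0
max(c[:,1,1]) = 60.0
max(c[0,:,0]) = 98.0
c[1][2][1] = 19.0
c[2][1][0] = -78.0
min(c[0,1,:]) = 60.0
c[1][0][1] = -26.0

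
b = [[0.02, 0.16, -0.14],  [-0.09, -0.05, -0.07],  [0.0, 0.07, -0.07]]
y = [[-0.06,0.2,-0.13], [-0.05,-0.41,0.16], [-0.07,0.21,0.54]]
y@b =[[-0.02, -0.03, 0.00], [0.04, 0.02, 0.02], [-0.02, 0.02, -0.04]]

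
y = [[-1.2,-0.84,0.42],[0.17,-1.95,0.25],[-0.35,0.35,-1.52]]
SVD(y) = [[-0.47, 0.38, -0.80],[-0.79, 0.23, 0.57],[0.4, 0.9, 0.19]] @ diag([2.31728301496392, 1.43186182192275, 1.1624418916572936]) @ [[0.12, 0.89, -0.43], [-0.51, -0.32, -0.8], [0.85, -0.32, -0.41]]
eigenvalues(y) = [(-1.62+0.27j), (-1.62-0.27j), (-1.43+0j)]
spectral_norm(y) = 2.32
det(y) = -3.86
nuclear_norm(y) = 4.91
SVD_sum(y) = [[-0.13,  -0.96,  0.47], [-0.22,  -1.63,  0.79], [0.11,  0.83,  -0.40]] + [[-0.27, -0.17, -0.43], [-0.17, -0.11, -0.27], [-0.65, -0.41, -1.03]] + [[-0.79, 0.30, 0.39], [0.56, -0.21, -0.27], [0.19, -0.07, -0.09]]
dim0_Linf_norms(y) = [1.2, 1.95, 1.52]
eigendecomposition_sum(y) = [[-0.88+1.67j, 0.06-3.00j, 0.26+1.21j], [(-0.4+0.98j), (-0.13-1.68j), (0.21+0.66j)], [(-0.99-0.26j), 1.59-0.33j, -0.61+0.29j]] + [[-0.88-1.67j,0.06+3.00j,(0.26-1.21j)], [(-0.4-0.98j),-0.13+1.68j,0.21-0.66j], [-0.99+0.26j,1.59+0.33j,-0.61-0.29j]] + [[0.55+0.00j, (-0.97-0j), (-0.1+0j)],[0.96+0.00j, -1.68-0.00j, (-0.18+0j)],[1.62+0.00j, -2.83-0.00j, -0.30+0.00j]]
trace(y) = -4.67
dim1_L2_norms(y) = [1.52, 1.97, 1.6]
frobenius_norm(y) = 2.96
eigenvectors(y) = [[(0.79+0j), 0.79-0.00j, 0.28+0.00j],  [(0.44-0.04j), 0.44+0.04j, (0.49+0j)],  [(0.1+0.42j), (0.1-0.42j), 0.82+0.00j]]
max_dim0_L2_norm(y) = 2.15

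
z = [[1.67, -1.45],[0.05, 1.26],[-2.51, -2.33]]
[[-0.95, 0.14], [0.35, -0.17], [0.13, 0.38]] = z @ [[-0.32,-0.03],[0.29,-0.13]]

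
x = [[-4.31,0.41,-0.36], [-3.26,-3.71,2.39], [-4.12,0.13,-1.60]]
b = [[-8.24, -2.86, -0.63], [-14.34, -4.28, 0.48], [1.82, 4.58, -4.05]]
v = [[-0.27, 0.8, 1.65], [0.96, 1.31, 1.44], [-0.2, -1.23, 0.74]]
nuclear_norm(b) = 23.89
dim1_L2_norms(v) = [1.85, 2.17, 1.45]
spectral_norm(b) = 17.63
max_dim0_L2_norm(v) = 2.31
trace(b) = -16.57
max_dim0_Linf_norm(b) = 14.34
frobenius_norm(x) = 8.28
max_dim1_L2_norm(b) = 14.97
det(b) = 75.35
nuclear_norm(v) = 4.98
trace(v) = 1.78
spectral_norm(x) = 7.00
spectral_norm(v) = 2.71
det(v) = -3.05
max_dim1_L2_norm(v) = 2.17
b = v @ x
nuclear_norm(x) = 12.16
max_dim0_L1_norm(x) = 11.69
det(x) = -24.77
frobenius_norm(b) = 18.48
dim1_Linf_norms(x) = [4.31, 3.71, 4.12]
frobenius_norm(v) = 3.20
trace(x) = -9.62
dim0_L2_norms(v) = [1.02, 1.97, 2.31]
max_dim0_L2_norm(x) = 6.8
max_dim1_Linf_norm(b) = 14.34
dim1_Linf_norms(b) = [8.24, 14.34, 4.58]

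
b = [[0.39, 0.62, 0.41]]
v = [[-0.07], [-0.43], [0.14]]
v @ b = [[-0.03, -0.04, -0.03],[-0.17, -0.27, -0.18],[0.05, 0.09, 0.06]]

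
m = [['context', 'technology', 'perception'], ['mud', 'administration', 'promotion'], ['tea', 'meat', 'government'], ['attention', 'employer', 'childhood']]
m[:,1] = ['technology', 'administration', 'meat', 'employer']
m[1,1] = 'administration'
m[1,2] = 'promotion'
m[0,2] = 'perception'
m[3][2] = 'childhood'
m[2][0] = 'tea'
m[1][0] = 'mud'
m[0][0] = 'context'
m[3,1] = 'employer'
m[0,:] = ['context', 'technology', 'perception']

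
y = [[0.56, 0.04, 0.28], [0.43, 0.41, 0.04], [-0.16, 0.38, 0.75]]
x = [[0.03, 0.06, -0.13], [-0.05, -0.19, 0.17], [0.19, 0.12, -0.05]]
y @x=[[0.07, 0.06, -0.08], [0.0, -0.05, 0.01], [0.12, 0.01, 0.05]]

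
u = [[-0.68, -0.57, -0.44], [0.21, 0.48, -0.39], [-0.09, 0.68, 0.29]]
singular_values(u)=[1.17, 0.58, 0.5]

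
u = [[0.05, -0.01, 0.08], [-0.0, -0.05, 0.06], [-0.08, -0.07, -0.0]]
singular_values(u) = [0.12, 0.11, 0.0]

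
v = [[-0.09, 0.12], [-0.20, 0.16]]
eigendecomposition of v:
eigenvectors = [[-0.49+0.36j,(-0.49-0.36j)], [-0.79+0.00j,-0.79-0.00j]]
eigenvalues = [(0.03+0.09j), (0.03-0.09j)]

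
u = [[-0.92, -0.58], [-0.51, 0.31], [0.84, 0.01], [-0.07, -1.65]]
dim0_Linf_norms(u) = [0.92, 1.65]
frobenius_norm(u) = 2.23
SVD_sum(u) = [[-0.26, -0.80], [0.04, 0.13], [0.09, 0.26], [-0.50, -1.51]] + [[-0.66, 0.22], [-0.55, 0.18], [0.75, -0.25], [0.43, -0.14]]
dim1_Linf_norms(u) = [0.92, 0.51, 0.84, 1.65]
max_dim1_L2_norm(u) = 1.65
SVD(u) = [[0.46, 0.54], [-0.07, 0.45], [-0.15, -0.62], [0.87, -0.35]] @ diag([1.8223424993129427, 1.2849777489115743]) @ [[-0.32, -0.95], [-0.95, 0.32]]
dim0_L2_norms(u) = [1.35, 1.78]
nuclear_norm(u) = 3.11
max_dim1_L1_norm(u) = 1.72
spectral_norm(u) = 1.82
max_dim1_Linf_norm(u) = 1.65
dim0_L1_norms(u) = [2.34, 2.55]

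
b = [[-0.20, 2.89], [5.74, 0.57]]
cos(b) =[[-0.59, 0.11], [0.21, -0.56]]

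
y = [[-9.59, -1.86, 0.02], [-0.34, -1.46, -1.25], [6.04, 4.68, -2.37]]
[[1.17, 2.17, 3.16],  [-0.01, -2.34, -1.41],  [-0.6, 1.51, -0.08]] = y@[[-0.13, -0.46, -0.48], [0.04, 1.21, 0.78], [0.00, 0.58, 0.35]]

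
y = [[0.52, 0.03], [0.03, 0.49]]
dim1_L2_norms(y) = [0.52, 0.49]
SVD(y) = [[-0.85, -0.53], [-0.53, 0.85]] @ diag([0.5385410196624968, 0.47145898033750316]) @ [[-0.85, -0.53], [-0.53, 0.85]]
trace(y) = 1.01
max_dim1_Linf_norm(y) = 0.52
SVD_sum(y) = [[0.39, 0.24],[0.24, 0.15]] + [[0.13, -0.21], [-0.21, 0.34]]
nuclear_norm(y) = 1.01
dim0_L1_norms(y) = [0.55, 0.52]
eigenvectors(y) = [[0.85, -0.53], [0.53, 0.85]]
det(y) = 0.25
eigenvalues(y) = [0.54, 0.47]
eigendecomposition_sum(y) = [[0.39, 0.24],[0.24, 0.15]] + [[0.13, -0.21], [-0.21, 0.34]]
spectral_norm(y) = 0.54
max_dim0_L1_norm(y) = 0.55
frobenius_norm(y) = 0.72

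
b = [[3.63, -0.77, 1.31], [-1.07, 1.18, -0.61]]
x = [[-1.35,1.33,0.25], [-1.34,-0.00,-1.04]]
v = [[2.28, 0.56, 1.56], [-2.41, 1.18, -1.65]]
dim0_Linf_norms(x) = [1.35, 1.33, 1.04]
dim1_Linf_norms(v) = [2.28, 2.41]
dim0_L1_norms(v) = [4.69, 1.74, 3.21]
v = b + x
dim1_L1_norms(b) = [5.71, 2.86]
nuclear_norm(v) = 5.26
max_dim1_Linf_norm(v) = 2.41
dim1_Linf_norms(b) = [3.63, 1.18]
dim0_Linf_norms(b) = [3.63, 1.18, 1.31]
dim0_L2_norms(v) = [3.32, 1.31, 2.27]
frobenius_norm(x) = 2.56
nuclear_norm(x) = 3.50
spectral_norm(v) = 4.05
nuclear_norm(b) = 5.08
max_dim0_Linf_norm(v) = 2.41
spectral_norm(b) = 4.20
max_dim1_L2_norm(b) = 3.94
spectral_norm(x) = 2.21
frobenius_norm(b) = 4.29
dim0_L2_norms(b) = [3.78, 1.41, 1.45]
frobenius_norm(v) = 4.23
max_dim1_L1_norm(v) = 5.24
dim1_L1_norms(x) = [2.93, 2.38]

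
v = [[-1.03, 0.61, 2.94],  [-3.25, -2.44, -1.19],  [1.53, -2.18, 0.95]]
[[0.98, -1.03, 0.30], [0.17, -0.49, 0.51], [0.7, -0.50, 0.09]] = v@[[-0.04,0.14,-0.12], [-0.19,0.18,-0.09], [0.36,-0.34,0.08]]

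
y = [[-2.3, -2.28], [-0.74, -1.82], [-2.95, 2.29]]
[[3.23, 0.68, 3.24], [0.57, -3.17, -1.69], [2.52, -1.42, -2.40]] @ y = [[-17.49, -1.18], [6.02, 0.60], [2.33, -8.66]]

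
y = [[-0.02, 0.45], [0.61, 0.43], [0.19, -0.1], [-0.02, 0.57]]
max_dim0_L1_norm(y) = 1.55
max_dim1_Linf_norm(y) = 0.61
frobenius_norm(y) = 1.06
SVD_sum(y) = [[0.18, 0.35], [0.31, 0.59], [-0.0, -0.00], [0.23, 0.44]] + [[-0.20, 0.10], [0.3, -0.16], [0.19, -0.10], [-0.25, 0.13]]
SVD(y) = [[-0.43, 0.42], [-0.72, -0.63], [0.0, -0.40], [-0.54, 0.52]] @ diag([0.9154726346551747, 0.5414885550014082]) @ [[-0.46, -0.89], [-0.89, 0.46]]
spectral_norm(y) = 0.92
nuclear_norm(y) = 1.46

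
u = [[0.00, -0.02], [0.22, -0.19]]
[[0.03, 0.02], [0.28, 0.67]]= u @ [[-0.07,2.23], [-1.55,-0.94]]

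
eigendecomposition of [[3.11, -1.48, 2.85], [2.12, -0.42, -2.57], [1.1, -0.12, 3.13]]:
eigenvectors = [[(-0.34-0.34j), (-0.34+0.34j), (0.84+0j)], [(-0.86+0j), (-0.86-0j), 0.07+0.00j], [0.03+0.16j, (0.03-0.16j), 0.54+0.00j]]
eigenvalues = [(0.5+1.32j), (0.5-1.32j), (4.82+0j)]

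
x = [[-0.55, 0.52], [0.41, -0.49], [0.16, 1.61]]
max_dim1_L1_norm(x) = 1.77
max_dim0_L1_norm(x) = 2.62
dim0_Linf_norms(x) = [0.55, 1.61]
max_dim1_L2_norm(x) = 1.62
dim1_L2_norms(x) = [0.76, 0.64, 1.62]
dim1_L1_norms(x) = [1.07, 0.9, 1.77]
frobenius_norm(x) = 1.90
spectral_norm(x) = 1.77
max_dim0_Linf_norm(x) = 1.61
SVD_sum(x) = [[-0.05,0.56], [0.05,-0.52], [-0.14,1.58]] + [[-0.5,-0.04], [0.36,0.03], [0.3,0.03]]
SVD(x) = [[0.32, 0.73], [-0.30, -0.53], [0.9, -0.43]] @ diag([1.7670933983836128, 0.6900586361962688]) @ [[-0.09, 1.0], [-1.0, -0.09]]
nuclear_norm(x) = 2.46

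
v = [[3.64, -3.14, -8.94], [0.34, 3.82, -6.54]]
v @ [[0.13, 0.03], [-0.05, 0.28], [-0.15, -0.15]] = [[1.97,  0.57], [0.83,  2.06]]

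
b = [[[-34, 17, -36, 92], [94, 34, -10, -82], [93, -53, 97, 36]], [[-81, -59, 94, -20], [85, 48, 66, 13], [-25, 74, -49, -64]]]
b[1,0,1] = -59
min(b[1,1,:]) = 13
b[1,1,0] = 85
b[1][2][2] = -49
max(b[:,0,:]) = 94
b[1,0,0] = -81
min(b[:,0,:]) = -81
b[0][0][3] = 92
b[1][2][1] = 74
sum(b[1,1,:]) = 212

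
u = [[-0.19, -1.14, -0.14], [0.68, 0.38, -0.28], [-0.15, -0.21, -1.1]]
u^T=[[-0.19,  0.68,  -0.15],  [-1.14,  0.38,  -0.21],  [-0.14,  -0.28,  -1.10]]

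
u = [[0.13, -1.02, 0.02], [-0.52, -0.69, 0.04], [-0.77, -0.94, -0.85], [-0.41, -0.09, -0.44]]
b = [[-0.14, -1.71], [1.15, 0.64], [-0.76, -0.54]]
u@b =[[-1.21, -0.89], [-0.75, 0.43], [-0.33, 1.17], [0.29, 0.88]]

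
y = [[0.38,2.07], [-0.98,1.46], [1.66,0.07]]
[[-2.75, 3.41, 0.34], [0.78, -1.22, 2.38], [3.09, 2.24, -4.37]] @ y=[[-3.82, -0.69],[5.44, 0.00],[-8.28, 9.36]]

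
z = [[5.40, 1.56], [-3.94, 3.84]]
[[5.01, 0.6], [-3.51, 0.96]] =z@[[0.92, 0.03], [0.03, 0.28]]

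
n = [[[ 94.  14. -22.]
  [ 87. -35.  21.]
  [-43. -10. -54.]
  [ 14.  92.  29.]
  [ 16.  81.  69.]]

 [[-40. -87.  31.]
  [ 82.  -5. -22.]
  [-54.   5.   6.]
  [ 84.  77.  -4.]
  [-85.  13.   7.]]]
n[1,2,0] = -54.0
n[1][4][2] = 7.0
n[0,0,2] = -22.0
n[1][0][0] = -40.0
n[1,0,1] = -87.0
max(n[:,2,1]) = 5.0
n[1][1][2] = -22.0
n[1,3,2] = -4.0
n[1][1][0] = 82.0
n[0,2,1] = -10.0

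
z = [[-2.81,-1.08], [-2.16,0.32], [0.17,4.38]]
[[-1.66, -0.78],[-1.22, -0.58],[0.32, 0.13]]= z @ [[0.57,0.27],[0.05,0.02]]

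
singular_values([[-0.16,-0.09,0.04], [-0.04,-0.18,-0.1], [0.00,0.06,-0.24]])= [0.26, 0.24, 0.11]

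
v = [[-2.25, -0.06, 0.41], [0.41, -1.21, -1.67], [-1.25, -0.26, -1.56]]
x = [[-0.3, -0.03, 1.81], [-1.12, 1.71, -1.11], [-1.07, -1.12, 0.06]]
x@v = [[-1.60,  -0.42,  -2.9], [4.61,  -1.71,  -1.58], [1.87,  1.4,  1.34]]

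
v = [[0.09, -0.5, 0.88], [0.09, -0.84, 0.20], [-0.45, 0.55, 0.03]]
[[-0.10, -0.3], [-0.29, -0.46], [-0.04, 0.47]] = v @ [[0.60,  -0.44], [0.42,  0.49], [0.06,  -0.02]]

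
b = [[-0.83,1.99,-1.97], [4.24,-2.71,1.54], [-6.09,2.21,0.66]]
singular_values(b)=[8.36, 2.96, 0.24]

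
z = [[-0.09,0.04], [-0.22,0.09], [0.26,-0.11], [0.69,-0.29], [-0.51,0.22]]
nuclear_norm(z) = 1.01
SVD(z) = [[-0.1, 0.32], [-0.24, -0.54], [0.28, 0.02], [0.74, 0.37], [-0.55, 0.68]] @ diag([1.0072589676785892, 0.005419596946516716]) @ [[0.92, -0.39],[0.39, 0.92]]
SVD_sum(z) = [[-0.09,0.04], [-0.22,0.09], [0.26,-0.11], [0.69,-0.29], [-0.51,0.22]] + [[0.0, 0.00], [-0.00, -0.0], [0.0, 0.0], [0.0, 0.0], [0.0, 0.00]]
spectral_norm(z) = 1.01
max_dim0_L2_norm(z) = 0.93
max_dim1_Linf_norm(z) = 0.69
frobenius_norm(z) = 1.01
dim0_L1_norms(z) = [1.77, 0.75]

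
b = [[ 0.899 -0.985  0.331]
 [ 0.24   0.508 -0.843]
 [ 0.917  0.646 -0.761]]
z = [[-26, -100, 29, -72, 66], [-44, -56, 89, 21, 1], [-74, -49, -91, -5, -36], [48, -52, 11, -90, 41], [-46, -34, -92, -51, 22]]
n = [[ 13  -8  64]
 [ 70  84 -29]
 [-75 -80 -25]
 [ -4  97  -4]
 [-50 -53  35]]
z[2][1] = -49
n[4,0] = -50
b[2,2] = -0.761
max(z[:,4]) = 66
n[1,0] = 70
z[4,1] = -34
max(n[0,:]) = 64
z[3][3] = -90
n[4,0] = -50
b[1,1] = 0.508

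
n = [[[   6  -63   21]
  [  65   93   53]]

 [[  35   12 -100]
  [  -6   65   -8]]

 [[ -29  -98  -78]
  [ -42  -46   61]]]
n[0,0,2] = 21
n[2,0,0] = -29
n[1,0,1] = 12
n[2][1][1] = -46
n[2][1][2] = 61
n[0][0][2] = 21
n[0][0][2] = 21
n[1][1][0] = -6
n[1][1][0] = -6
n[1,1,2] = -8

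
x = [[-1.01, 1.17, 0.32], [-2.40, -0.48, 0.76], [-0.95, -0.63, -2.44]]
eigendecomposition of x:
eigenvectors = [[(0.11-0.5j), 0.11+0.50j, 0.06+0.00j], [0.80+0.00j, 0.80-0.00j, -0.32+0.00j], [(-0.02+0.32j), -0.02-0.32j, 0.95+0.00j]]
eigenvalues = [(-0.82+1.81j), (-0.82-1.81j), (-2.28+0j)]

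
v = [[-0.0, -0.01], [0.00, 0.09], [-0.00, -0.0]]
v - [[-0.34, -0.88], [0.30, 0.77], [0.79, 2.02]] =[[0.34, 0.87],  [-0.30, -0.68],  [-0.79, -2.02]]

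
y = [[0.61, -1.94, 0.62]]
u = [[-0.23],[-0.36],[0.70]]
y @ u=[[0.99]]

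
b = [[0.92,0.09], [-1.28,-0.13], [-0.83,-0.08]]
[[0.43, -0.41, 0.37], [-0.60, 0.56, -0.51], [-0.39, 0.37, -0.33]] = b@[[0.49, -0.46, 0.42], [-0.22, 0.20, -0.19]]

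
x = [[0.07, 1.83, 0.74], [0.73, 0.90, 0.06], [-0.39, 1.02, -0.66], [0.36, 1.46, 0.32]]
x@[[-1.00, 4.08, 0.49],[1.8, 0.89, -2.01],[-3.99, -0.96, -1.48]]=[[0.27, 1.2, -4.74], [0.65, 3.72, -1.54], [4.86, -0.05, -1.26], [0.99, 2.46, -3.23]]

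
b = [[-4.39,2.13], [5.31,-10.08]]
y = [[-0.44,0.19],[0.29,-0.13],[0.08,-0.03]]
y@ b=[[2.94, -2.85], [-1.96, 1.93], [-0.51, 0.47]]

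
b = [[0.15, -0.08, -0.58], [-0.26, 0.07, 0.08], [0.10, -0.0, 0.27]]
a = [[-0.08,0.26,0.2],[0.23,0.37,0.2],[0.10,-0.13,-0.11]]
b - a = [[0.23,-0.34,-0.78], [-0.49,-0.3,-0.12], [0.00,0.13,0.38]]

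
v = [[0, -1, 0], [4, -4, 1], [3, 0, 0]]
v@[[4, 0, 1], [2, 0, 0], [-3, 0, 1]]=[[-2, 0, 0], [5, 0, 5], [12, 0, 3]]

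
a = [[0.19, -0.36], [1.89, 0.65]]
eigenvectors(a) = [[(0.11-0.38j), 0.11+0.38j],[(-0.92+0j), (-0.92-0j)]]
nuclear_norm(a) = 2.40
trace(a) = 0.84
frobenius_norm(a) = 2.04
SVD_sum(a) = [[0.06, 0.02],  [1.89, 0.64]] + [[0.13,-0.38], [-0.0,0.01]]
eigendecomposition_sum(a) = [[0.10+0.46j, (-0.18+0.1j)], [0.95-0.50j, (0.32+0.34j)]] + [[0.09-0.46j, -0.18-0.10j], [0.95+0.50j, (0.32-0.34j)]]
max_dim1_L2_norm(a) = 2.0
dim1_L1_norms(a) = [0.55, 2.54]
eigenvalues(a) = [(0.42+0.79j), (0.42-0.79j)]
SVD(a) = [[-0.03, -1.0], [-1.0, 0.03]] @ diag([1.9996707190110488, 0.4020161881440031]) @ [[-0.95, -0.32], [-0.32, 0.95]]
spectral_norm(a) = 2.00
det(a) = 0.80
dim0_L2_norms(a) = [1.9, 0.74]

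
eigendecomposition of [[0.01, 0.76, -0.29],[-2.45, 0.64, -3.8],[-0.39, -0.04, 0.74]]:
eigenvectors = [[(0.02-0.46j), (0.02+0.46j), (-0.54+0j)], [0.88+0.00j, (0.88-0j), (-0.71+0j)], [(0.12-0.02j), (0.12+0.02j), 0.46+0.00j]]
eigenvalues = [(0.07+1.38j), (0.07-1.38j), (1.26+0j)]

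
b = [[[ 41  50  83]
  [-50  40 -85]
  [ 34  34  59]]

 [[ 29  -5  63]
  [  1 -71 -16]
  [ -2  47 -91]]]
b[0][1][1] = 40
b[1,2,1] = 47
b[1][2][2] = -91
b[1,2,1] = 47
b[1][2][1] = 47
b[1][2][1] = 47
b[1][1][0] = 1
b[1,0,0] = 29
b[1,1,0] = 1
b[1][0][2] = 63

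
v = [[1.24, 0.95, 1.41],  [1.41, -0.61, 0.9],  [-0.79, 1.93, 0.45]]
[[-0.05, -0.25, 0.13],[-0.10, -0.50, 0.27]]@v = [[-0.52, 0.36, -0.24], [-1.04, 0.73, -0.47]]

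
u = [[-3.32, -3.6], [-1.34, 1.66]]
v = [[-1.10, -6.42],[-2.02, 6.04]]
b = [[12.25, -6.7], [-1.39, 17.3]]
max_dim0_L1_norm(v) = 12.46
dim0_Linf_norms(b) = [12.25, 17.3]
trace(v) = 4.94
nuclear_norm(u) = 7.01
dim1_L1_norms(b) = [18.95, 18.69]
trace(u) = -1.66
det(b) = 202.61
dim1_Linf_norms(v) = [6.42, 6.04]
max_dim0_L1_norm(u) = 5.26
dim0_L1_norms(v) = [3.12, 12.46]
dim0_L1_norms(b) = [13.64, 24.0]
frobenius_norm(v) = 9.11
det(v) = -19.61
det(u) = -10.34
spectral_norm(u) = 4.91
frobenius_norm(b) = 22.27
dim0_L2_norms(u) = [3.58, 3.96]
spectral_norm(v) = 8.84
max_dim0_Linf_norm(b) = 17.3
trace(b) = 29.55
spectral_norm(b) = 19.78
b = v @ u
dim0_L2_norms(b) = [12.33, 18.55]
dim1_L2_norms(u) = [4.9, 2.13]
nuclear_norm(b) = 30.02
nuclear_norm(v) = 11.06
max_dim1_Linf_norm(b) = 17.3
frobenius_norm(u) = 5.34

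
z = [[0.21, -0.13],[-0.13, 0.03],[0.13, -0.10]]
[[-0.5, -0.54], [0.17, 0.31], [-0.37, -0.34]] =z @ [[-0.62, -2.23], [2.86, 0.54]]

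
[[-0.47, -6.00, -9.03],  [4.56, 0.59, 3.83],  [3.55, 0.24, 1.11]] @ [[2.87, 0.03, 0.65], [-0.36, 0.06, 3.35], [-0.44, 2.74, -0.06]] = [[4.78, -25.12, -19.86], [11.19, 10.67, 4.71], [9.61, 3.16, 3.04]]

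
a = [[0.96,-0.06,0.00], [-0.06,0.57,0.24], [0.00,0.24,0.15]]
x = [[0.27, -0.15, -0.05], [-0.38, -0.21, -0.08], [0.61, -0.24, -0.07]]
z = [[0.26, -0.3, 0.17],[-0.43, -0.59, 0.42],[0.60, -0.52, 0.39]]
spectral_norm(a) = 0.97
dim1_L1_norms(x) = [0.47, 0.67, 0.92]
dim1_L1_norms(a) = [1.02, 0.87, 0.39]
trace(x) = -0.01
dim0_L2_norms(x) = [0.77, 0.35, 0.12]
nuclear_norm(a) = 1.68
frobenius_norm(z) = 1.30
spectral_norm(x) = 0.78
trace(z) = 0.06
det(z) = -0.03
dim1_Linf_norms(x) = [0.27, 0.38, 0.61]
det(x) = -0.00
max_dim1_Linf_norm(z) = 0.6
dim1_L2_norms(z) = [0.43, 0.84, 0.88]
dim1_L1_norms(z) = [0.73, 1.44, 1.51]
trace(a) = 1.68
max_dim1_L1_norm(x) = 0.92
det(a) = 0.03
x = z @ a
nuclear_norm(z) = 1.84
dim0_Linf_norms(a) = [0.96, 0.57, 0.24]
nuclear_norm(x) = 1.12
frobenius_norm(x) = 0.85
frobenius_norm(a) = 1.18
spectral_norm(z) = 1.06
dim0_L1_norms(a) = [1.02, 0.87, 0.39]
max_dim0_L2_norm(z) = 0.84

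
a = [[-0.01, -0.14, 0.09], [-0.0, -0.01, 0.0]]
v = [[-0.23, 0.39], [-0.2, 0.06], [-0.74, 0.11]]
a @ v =[[-0.04,-0.00], [0.0,-0.00]]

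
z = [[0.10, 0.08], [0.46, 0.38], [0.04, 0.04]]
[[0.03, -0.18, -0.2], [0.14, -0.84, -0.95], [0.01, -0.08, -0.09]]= z@[[-0.05, -1.18, -0.96], [0.42, -0.79, -1.33]]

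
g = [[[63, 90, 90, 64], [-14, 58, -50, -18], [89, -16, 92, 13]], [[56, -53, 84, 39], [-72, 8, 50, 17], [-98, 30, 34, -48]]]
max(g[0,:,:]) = 92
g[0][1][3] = -18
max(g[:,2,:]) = 92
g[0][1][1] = 58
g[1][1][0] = -72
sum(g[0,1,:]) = -24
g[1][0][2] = 84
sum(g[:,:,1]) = 117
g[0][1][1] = 58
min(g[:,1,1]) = 8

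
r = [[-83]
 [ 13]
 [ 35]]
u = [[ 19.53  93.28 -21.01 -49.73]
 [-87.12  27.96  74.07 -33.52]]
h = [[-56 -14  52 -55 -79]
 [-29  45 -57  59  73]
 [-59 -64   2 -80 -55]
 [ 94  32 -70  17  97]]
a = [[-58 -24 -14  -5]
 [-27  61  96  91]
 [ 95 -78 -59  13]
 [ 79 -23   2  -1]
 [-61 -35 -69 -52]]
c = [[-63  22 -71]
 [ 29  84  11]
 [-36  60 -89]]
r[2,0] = 35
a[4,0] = -61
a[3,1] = -23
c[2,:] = [-36, 60, -89]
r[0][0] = -83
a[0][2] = -14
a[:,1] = [-24, 61, -78, -23, -35]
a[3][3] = -1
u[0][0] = 19.53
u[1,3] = -33.52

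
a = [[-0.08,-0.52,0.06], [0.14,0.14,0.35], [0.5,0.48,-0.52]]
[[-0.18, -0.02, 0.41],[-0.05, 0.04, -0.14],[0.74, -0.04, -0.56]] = a@[[0.78,-0.02,-0.38], [0.17,0.05,-0.72], [-0.52,0.1,0.04]]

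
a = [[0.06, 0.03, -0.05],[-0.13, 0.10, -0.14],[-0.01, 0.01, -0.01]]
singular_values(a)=[0.22, 0.08, 0.0]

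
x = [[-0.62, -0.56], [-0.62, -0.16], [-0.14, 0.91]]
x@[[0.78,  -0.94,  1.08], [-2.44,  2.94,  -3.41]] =[[0.88,-1.06,1.24], [-0.09,0.11,-0.12], [-2.33,2.81,-3.25]]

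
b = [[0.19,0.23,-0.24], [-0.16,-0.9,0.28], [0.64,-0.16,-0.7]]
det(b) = -0.001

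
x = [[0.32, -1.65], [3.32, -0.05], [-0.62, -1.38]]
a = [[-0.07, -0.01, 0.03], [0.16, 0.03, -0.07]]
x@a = [[-0.29, -0.05, 0.13], [-0.24, -0.03, 0.1], [-0.18, -0.04, 0.08]]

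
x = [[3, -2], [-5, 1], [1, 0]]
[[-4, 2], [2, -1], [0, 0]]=x @[[0, 0], [2, -1]]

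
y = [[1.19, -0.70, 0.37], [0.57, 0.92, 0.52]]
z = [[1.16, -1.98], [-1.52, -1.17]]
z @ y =[[0.25, -2.63, -0.6], [-2.48, -0.01, -1.17]]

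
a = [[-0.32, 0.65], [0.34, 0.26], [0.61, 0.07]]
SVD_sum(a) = [[-0.52, 0.29], [0.15, -0.08], [0.44, -0.24]] + [[0.20, 0.36], [0.19, 0.34], [0.17, 0.31]]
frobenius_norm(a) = 1.04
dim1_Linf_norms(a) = [0.65, 0.34, 0.61]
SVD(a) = [[-0.75,-0.61], [0.21,-0.58], [0.63,-0.53]] @ diag([0.7955900726472366, 0.6724109132852951]) @ [[0.87, -0.49], [-0.49, -0.87]]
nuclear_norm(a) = 1.47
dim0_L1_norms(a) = [1.27, 0.98]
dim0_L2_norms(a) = [0.77, 0.7]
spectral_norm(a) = 0.80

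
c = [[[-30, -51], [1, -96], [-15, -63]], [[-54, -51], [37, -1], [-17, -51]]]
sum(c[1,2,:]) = -68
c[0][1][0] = 1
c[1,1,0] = 37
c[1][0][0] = -54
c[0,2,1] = -63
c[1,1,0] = 37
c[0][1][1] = -96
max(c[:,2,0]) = -15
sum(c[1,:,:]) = -137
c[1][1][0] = 37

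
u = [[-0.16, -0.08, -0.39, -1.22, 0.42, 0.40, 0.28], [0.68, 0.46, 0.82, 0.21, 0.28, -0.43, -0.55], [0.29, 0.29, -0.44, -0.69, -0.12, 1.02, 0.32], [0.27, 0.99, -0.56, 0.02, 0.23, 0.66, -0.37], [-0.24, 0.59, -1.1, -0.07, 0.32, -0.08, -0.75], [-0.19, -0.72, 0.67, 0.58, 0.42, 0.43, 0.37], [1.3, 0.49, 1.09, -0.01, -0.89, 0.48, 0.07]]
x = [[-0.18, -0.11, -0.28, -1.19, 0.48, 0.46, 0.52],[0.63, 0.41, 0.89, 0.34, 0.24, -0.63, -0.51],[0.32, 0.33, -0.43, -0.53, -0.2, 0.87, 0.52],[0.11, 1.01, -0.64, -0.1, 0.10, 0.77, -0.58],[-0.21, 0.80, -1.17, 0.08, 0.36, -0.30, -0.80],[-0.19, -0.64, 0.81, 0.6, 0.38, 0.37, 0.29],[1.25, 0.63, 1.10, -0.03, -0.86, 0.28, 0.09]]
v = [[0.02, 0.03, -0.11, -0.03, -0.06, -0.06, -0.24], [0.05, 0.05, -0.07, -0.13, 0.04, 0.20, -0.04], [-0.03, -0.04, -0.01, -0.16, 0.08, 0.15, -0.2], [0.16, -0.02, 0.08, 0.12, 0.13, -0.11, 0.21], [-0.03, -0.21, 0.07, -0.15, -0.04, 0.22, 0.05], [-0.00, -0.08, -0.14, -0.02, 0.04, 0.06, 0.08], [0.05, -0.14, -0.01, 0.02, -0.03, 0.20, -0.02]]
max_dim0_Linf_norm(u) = 1.3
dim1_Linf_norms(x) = [1.19, 0.89, 0.87, 1.01, 1.17, 0.81, 1.25]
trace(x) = 0.52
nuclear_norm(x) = 8.97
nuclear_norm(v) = 1.72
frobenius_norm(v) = 0.77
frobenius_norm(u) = 4.04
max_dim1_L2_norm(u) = 2.04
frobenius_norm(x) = 4.16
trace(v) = 0.18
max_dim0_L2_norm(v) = 0.41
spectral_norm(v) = 0.54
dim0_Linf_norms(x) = [1.25, 1.01, 1.17, 1.19, 0.86, 0.87, 0.8]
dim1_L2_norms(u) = [1.44, 1.4, 1.41, 1.41, 1.51, 1.36, 2.04]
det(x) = 0.01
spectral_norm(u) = 2.51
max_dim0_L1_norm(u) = 5.07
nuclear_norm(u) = 8.76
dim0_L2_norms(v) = [0.18, 0.27, 0.22, 0.28, 0.18, 0.41, 0.39]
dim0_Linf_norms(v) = [0.16, 0.21, 0.14, 0.16, 0.13, 0.22, 0.24]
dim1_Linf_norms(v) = [0.24, 0.2, 0.2, 0.21, 0.22, 0.14, 0.2]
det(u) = -0.13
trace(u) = 0.70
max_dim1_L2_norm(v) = 0.35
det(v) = 0.00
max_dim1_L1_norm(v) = 0.83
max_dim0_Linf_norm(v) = 0.24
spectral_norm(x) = 2.58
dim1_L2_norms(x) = [1.5, 1.48, 1.32, 1.55, 1.71, 1.35, 2.0]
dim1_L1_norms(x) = [3.22, 3.65, 3.2, 3.31, 3.72, 3.28, 4.24]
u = v + x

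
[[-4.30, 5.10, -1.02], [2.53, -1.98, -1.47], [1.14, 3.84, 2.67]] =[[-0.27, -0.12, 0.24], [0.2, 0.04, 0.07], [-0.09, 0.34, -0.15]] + [[-4.03, 5.22, -1.26], [2.33, -2.02, -1.54], [1.23, 3.50, 2.82]]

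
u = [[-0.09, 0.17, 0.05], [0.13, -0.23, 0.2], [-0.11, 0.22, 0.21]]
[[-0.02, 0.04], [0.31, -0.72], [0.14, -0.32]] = u@[[0.45, -1.07], [-0.16, 0.38], [1.05, -2.47]]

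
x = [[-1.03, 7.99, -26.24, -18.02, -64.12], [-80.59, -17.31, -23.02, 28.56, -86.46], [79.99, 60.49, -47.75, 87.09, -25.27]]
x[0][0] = -1.03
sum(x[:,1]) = 51.17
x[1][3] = 28.56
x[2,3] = 87.09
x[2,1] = 60.49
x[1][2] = -23.02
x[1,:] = [-80.59, -17.31, -23.02, 28.56, -86.46]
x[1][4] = -86.46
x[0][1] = 7.99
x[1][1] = -17.31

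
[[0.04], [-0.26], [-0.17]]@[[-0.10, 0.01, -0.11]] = [[-0.00, 0.0, -0.0], [0.03, -0.00, 0.03], [0.02, -0.0, 0.02]]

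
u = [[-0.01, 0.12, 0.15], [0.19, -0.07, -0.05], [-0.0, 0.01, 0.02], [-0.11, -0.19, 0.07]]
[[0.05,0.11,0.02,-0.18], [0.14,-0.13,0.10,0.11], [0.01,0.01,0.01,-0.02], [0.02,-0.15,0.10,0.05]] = u@[[0.8, -0.32, 0.48, 0.17], [-0.31, 0.97, -0.58, -0.62], [0.64, -0.05, 0.62, -0.66]]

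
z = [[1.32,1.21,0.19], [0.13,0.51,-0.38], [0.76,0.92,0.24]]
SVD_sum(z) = [[1.24,1.29,0.17],  [0.29,0.3,0.04],  [0.83,0.87,0.12]] + [[0.02, -0.03, 0.06], [-0.16, 0.21, -0.42], [0.02, -0.03, 0.05]] + [[0.06,  -0.05,  -0.05], [-0.0,  0.00,  0.0], [-0.09,  0.08,  0.07]]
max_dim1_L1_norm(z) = 2.72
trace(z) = 2.07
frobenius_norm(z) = 2.27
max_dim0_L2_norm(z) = 1.6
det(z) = 0.18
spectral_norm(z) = 2.21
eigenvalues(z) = [1.27, 0.28, 0.52]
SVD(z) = [[-0.81, 0.15, -0.56], [-0.19, -0.98, 0.02], [-0.55, 0.12, 0.83]] @ diag([2.2052832265275804, 0.5046997509186283, 0.16614467255613222]) @ [[-0.69, -0.72, -0.10], [0.32, -0.42, 0.85], [-0.65, 0.56, 0.51]]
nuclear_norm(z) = 2.88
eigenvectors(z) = [[-0.85, -0.76, 0.78], [0.12, 0.64, -0.56], [-0.52, 0.12, 0.28]]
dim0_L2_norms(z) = [1.53, 1.6, 0.49]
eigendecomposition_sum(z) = [[1.93, 2.42, -0.54], [-0.26, -0.33, 0.07], [1.19, 1.49, -0.33]] + [[0.41, 0.27, -0.61], [-0.34, -0.23, 0.51], [-0.07, -0.04, 0.10]] + [[-1.02, -1.48, 1.33], [0.74, 1.07, -0.96], [-0.36, -0.52, 0.47]]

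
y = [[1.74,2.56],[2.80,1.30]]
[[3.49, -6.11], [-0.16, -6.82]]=y @ [[-1.01, -1.94], [2.05, -1.07]]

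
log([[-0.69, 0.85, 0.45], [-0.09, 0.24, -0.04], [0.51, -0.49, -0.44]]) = [[(-5.04+4.68j), 3.99-5.27j, -5.87+1.56j],[(-1.99+1.41j), (0.45-1.7j), (-2.36+1.43j)],[-3.70+0.16j, (4.28-0.55j), (-4.19+3.3j)]]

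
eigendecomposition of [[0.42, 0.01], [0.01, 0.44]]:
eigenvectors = [[-0.92, -0.38], [0.38, -0.92]]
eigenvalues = [0.42, 0.44]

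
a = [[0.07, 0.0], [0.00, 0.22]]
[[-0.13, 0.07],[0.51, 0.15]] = a @ [[-1.87, 0.99], [2.30, 0.69]]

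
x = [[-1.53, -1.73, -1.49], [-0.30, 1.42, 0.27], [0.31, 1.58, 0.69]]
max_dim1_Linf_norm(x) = 1.73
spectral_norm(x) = 3.36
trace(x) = 0.58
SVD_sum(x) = [[-1.01, -2.1, -1.29], [0.43, 0.9, 0.55], [0.64, 1.34, 0.82]] + [[-0.52,0.37,-0.2], [-0.73,0.52,-0.28], [-0.33,0.24,-0.13]] + [[0.00, 0.00, -0.0],[-0.00, -0.00, 0.0],[0.0, 0.0, -0.00]]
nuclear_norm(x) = 4.60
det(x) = 0.01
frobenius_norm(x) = 3.58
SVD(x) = [[-0.79, -0.55, 0.27],[0.34, -0.76, -0.55],[0.51, -0.35, 0.79]] @ diag([3.358556327765943, 1.2336489666818136, 0.003101649277034353]) @ [[0.38, 0.79, 0.48], [0.78, -0.55, 0.3], [0.50, 0.26, -0.82]]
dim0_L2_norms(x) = [1.59, 2.74, 1.66]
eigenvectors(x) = [[0.96, -0.51, -0.55], [0.13, -0.26, 0.59], [-0.24, 0.82, 0.60]]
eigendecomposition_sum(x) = [[-1.61, -0.37, -1.11], [-0.21, -0.05, -0.15], [0.4, 0.09, 0.28]] + [[0.0, -0.00, 0.00], [0.00, -0.0, 0.0], [-0.00, 0.0, -0.00]] + [[0.08,-1.36,-0.38], [-0.09,1.47,0.41], [-0.09,1.48,0.42]]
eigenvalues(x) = [-1.39, -0.0, 1.97]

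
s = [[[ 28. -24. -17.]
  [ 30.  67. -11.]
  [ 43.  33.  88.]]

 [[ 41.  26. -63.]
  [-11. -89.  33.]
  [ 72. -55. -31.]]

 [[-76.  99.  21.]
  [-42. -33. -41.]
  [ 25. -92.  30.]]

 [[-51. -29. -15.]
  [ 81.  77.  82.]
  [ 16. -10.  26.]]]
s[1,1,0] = -11.0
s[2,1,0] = -42.0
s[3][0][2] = -15.0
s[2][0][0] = -76.0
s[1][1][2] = 33.0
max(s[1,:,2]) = 33.0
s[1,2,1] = -55.0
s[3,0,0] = -51.0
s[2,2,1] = -92.0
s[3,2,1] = -10.0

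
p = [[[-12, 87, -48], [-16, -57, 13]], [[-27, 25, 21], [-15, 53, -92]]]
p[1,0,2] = 21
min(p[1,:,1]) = 25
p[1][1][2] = -92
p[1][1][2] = -92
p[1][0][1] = 25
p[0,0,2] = -48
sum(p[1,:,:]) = -35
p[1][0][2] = 21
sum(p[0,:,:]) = -33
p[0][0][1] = 87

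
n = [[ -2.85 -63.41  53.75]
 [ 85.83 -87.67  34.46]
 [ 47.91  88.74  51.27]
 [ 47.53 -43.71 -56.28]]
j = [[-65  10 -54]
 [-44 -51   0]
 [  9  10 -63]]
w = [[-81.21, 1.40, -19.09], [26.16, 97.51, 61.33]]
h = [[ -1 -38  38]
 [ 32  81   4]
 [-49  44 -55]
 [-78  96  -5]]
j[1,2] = 0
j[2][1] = 10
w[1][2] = 61.33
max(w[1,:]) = 97.51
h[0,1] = -38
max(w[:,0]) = 26.16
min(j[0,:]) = -65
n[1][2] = 34.46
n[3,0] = 47.53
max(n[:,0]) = 85.83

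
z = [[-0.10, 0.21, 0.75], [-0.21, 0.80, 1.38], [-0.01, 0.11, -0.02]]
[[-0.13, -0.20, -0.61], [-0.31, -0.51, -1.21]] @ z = [[0.06, -0.25, -0.36], [0.15, -0.61, -0.91]]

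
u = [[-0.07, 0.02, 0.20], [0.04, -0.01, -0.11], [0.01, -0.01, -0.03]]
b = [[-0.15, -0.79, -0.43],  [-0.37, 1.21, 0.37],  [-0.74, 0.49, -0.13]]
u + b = [[-0.22, -0.77, -0.23], [-0.33, 1.20, 0.26], [-0.73, 0.48, -0.16]]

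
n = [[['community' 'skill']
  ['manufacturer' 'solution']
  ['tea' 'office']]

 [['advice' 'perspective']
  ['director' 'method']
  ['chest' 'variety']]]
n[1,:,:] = [['advice', 'perspective'], ['director', 'method'], ['chest', 'variety']]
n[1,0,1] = 'perspective'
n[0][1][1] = 'solution'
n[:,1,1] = ['solution', 'method']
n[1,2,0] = 'chest'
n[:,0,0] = ['community', 'advice']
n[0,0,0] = 'community'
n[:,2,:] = [['tea', 'office'], ['chest', 'variety']]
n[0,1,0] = 'manufacturer'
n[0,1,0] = 'manufacturer'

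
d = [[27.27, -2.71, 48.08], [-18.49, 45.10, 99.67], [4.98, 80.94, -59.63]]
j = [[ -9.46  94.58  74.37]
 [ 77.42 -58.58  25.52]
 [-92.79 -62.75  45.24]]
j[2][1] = -62.75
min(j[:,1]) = -62.75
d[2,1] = 80.94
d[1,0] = -18.49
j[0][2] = 74.37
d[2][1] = 80.94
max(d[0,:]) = 48.08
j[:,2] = [74.37, 25.52, 45.24]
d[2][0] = 4.98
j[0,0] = -9.46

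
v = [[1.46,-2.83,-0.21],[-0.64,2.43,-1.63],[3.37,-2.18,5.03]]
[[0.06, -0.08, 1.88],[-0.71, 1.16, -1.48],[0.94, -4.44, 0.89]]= v@[[-0.25, -0.31, -0.04], [-0.17, -0.08, -0.68], [0.28, -0.71, -0.09]]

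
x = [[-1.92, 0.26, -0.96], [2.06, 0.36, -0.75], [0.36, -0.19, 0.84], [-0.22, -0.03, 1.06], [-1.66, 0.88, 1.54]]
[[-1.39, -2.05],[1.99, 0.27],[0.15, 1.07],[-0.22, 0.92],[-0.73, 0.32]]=x@[[0.83, 0.54],[0.75, -0.32],[-0.01, 0.97]]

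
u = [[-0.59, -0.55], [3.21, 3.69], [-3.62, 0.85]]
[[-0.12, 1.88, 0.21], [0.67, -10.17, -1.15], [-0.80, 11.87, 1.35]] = u@[[0.22, -3.26, -0.37], [-0.01, 0.08, 0.01]]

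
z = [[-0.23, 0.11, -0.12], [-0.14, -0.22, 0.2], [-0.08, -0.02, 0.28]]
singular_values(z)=[0.42, 0.27, 0.15]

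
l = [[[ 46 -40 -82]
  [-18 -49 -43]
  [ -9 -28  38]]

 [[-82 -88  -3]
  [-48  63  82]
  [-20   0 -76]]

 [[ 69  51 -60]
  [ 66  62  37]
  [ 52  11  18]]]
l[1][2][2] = -76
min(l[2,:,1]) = 11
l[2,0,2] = -60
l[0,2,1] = -28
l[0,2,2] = 38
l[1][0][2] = -3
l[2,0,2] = -60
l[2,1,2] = 37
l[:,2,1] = [-28, 0, 11]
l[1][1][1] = 63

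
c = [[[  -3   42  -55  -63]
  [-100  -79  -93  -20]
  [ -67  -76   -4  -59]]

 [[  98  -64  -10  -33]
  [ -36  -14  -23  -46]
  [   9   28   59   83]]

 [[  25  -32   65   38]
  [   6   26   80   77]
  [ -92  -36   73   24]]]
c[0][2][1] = -76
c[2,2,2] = 73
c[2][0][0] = 25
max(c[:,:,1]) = 42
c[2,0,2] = 65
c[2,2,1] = -36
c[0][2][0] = -67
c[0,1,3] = -20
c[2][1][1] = 26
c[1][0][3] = -33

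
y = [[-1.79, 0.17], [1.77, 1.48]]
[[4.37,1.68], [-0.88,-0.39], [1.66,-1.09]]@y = [[-4.85, 3.23], [0.88, -0.73], [-4.90, -1.33]]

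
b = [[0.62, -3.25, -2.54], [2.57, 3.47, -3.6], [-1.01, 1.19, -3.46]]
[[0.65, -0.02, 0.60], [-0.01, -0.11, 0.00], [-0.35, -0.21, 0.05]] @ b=[[-0.25, -1.47, -3.66],[-0.29, -0.35, 0.42],[-0.81, 0.47, 1.47]]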